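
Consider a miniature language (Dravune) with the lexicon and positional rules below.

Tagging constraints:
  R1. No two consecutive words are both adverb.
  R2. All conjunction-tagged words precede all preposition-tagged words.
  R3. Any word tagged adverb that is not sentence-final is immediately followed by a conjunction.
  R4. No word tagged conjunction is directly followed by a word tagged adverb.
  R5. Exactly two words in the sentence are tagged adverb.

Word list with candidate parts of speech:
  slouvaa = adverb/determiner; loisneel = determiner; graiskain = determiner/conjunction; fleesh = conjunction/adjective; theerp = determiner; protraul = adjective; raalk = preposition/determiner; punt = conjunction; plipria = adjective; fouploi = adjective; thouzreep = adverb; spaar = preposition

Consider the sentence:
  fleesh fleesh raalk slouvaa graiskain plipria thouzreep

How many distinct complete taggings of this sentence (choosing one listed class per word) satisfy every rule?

4

Candidates per position — 1:fleesh {conjunction,adjective}; 2:fleesh {conjunction,adjective}; 3:raalk {preposition,determiner}; 4:slouvaa {adverb,determiner}; 5:graiskain {determiner,conjunction}; 6:plipria {adjective}; 7:thouzreep {adverb}.
There are 32 candidate sequences in total.
The sequences that satisfy every rule: conjunction conjunction determiner adverb conjunction adjective adverb; conjunction adjective determiner adverb conjunction adjective adverb; adjective conjunction determiner adverb conjunction adjective adverb; adjective adjective determiner adverb conjunction adjective adverb.
Count = 4.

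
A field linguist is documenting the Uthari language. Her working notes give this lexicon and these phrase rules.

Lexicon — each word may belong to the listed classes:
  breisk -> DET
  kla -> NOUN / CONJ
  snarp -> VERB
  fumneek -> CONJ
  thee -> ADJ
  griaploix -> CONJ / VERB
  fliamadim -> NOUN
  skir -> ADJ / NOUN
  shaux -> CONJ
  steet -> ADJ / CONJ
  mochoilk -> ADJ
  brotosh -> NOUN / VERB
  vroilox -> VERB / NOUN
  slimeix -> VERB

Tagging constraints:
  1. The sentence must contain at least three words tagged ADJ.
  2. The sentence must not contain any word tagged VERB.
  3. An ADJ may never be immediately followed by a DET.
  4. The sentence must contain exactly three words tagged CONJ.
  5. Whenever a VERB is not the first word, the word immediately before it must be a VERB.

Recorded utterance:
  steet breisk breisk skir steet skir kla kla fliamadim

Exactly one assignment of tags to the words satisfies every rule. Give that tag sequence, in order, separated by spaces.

CONJ DET DET ADJ ADJ ADJ CONJ CONJ NOUN

Candidates per position — 1:steet {ADJ,CONJ}; 2:breisk {DET}; 3:breisk {DET}; 4:skir {ADJ,NOUN}; 5:steet {ADJ,CONJ}; 6:skir {ADJ,NOUN}; 7:kla {NOUN,CONJ}; 8:kla {NOUN,CONJ}; 9:fliamadim {NOUN}.
Position 1: tagging it ADJ would leave rule 3 unsatisfiable, so it must be CONJ.
Position 4: tagging it NOUN would leave rule 1 unsatisfiable, so it must be ADJ.
Position 5: tagging it CONJ would leave rule 1 unsatisfiable, so it must be ADJ.
Position 6: tagging it NOUN would leave rule 1 unsatisfiable, so it must be ADJ.
Position 7: tagging it NOUN would leave rule 4 unsatisfiable, so it must be CONJ.
Position 8: tagging it NOUN would leave rule 4 unsatisfiable, so it must be CONJ.
The unique satisfying tagging is: CONJ DET DET ADJ ADJ ADJ CONJ CONJ NOUN.
Verifying each rule — rule 1 ✓; rule 2 ✓; rule 3 ✓; rule 4 ✓; rule 5 ✓.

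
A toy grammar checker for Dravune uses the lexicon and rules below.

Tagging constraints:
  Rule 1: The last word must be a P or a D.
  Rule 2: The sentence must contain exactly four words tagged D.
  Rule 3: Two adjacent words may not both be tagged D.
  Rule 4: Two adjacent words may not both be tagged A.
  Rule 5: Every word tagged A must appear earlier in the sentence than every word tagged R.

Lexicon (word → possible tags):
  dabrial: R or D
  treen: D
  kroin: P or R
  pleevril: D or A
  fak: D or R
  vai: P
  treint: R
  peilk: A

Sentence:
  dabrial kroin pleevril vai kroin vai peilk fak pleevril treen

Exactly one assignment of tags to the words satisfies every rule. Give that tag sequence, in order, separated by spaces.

D P D P P P A D A D

Candidates per position — 1:dabrial {R,D}; 2:kroin {P,R}; 3:pleevril {D,A}; 4:vai {P}; 5:kroin {P,R}; 6:vai {P}; 7:peilk {A}; 8:fak {D,R}; 9:pleevril {D,A}; 10:treen {D}.
Word 1 cannot be R — rule 5 would then fail for every completion. It is D.
Word 2 cannot be R — rule 5 would then fail for every completion. It is P.
Word 5 cannot be R — rule 5 would then fail for every completion. It is P.
Word 9 cannot be D — rule 3 would then fail for every completion. It is A.
Word 3 cannot be A — rule 2 would then fail for every completion. It is D.
Word 8 cannot be R — rule 2 would then fail for every completion. It is D.
So the tagging must be: D P D P P P A D A D.
Checking: rule 1 ok; rule 2 ok; rule 3 ok; rule 4 ok; rule 5 ok.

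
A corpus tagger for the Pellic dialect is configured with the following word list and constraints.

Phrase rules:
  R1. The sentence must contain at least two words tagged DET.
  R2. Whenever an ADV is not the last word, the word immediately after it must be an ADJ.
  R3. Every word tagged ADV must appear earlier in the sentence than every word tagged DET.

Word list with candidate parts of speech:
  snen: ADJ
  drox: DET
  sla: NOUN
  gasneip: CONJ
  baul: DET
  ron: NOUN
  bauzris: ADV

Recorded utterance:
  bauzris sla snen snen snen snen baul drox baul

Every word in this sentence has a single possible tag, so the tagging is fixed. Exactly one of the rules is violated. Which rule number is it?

Fixed tagging: ADV NOUN ADJ ADJ ADJ ADJ DET DET DET.
Checking each rule: R1 pass, R2 fail, R3 pass.
Only rule 2 fails.

2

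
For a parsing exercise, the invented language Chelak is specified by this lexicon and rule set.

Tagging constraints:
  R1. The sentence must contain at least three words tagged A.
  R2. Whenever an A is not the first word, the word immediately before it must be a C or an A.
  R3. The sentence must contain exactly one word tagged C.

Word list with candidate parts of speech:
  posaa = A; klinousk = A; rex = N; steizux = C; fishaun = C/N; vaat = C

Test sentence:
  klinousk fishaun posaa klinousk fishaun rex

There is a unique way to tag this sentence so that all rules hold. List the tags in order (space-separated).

A C A A N N

Candidates per position — 1:klinousk {A}; 2:fishaun {C,N}; 3:posaa {A}; 4:klinousk {A}; 5:fishaun {C,N}; 6:rex {N}.
At position 2, choosing N makes rule 2 impossible to satisfy; hence C.
At position 5, choosing C makes rule 3 impossible to satisfy; hence N.
That leaves exactly one tagging: A C A A N N.
Checking: rule 1 holds; rule 2 holds; rule 3 holds.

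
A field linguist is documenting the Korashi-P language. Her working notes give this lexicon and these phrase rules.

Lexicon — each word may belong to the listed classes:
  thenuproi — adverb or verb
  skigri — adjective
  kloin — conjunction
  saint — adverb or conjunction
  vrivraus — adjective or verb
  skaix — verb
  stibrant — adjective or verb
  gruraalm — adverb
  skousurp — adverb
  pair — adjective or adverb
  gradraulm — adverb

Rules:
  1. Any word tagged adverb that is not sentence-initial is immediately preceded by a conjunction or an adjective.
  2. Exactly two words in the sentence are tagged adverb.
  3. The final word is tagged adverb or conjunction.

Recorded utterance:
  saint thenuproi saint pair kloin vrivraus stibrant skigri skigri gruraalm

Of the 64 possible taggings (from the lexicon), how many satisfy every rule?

12

Candidates per position — 1:saint {adverb,conjunction}; 2:thenuproi {adverb,verb}; 3:saint {adverb,conjunction}; 4:pair {adjective,adverb}; 5:kloin {conjunction}; 6:vrivraus {adjective,verb}; 7:stibrant {adjective,verb}; 8:skigri {adjective}; 9:skigri {adjective}; 10:gruraalm {adverb}.
There are 64 candidate sequences in total.
Checking each against the rules leaves 12 sequences.
Count = 12.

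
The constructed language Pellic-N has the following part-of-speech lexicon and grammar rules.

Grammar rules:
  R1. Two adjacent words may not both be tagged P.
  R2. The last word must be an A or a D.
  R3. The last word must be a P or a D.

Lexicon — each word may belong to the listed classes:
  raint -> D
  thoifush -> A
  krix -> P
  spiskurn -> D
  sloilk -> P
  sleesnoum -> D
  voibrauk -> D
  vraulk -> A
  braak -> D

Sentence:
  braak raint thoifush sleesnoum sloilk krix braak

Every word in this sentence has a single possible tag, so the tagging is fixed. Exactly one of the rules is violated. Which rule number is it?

1

Fixed tagging: D D A D P P D.
Rule check: R1 violated, R2 holds, R3 holds.
Only rule 1 fails.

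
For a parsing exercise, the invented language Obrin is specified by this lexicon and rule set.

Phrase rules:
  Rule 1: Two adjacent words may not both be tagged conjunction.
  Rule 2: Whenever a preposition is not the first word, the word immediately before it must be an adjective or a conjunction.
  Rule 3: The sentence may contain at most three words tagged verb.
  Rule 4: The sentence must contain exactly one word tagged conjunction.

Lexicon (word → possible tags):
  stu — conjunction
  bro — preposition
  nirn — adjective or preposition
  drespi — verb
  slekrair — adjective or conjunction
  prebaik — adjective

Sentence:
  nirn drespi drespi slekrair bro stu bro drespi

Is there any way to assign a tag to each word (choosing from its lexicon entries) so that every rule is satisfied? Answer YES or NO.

YES

Candidates per position — 1:nirn {adjective,preposition}; 2:drespi {verb}; 3:drespi {verb}; 4:slekrair {adjective,conjunction}; 5:bro {preposition}; 6:stu {conjunction}; 7:bro {preposition}; 8:drespi {verb}.
One satisfying assignment: adjective verb verb adjective preposition conjunction preposition verb.
Check: rule 1 ok; rule 2 ok; rule 3 ok; rule 4 ok.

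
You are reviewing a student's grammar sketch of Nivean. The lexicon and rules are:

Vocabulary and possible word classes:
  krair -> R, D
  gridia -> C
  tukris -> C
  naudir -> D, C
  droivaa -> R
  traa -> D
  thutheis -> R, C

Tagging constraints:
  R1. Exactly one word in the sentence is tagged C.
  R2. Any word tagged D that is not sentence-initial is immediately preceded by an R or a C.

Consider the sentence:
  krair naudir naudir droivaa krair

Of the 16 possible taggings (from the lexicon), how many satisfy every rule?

6

Candidates per position — 1:krair {R,D}; 2:naudir {D,C}; 3:naudir {D,C}; 4:droivaa {R}; 5:krair {R,D}.
There are 16 candidate sequences in total.
Checking each against the rules leaves 6 sequences.
Count = 6.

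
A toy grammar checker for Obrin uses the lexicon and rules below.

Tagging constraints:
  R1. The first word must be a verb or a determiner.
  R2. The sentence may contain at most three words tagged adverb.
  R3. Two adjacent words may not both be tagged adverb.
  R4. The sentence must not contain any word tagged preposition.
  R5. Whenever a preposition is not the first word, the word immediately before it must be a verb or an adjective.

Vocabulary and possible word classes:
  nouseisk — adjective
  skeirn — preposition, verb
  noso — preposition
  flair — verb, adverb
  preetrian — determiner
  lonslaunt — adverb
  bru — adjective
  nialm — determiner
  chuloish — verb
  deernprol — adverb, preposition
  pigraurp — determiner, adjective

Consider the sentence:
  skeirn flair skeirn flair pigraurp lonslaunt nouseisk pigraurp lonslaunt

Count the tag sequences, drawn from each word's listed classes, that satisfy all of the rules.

Candidates per position — 1:skeirn {preposition,verb}; 2:flair {verb,adverb}; 3:skeirn {preposition,verb}; 4:flair {verb,adverb}; 5:pigraurp {determiner,adjective}; 6:lonslaunt {adverb}; 7:nouseisk {adjective}; 8:pigraurp {determiner,adjective}; 9:lonslaunt {adverb}.
There are 64 candidate sequences in total.
Checking each against the rules leaves 12 sequences.
Count = 12.

12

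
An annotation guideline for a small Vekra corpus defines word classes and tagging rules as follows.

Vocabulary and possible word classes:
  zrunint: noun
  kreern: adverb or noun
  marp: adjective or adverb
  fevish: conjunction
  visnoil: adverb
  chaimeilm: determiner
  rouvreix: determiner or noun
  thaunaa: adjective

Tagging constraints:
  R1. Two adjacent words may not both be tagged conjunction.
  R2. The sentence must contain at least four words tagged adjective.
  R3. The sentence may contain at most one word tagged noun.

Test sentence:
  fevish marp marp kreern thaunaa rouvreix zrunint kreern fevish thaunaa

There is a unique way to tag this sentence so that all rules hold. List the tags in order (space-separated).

Candidates per position — 1:fevish {conjunction}; 2:marp {adjective,adverb}; 3:marp {adjective,adverb}; 4:kreern {adverb,noun}; 5:thaunaa {adjective}; 6:rouvreix {determiner,noun}; 7:zrunint {noun}; 8:kreern {adverb,noun}; 9:fevish {conjunction}; 10:thaunaa {adjective}.
If word 2 were adverb, no tagging could satisfy rule 2; so word 2 is adjective.
If word 3 were adverb, no tagging could satisfy rule 2; so word 3 is adjective.
If word 4 were noun, no tagging could satisfy rule 3; so word 4 is adverb.
If word 6 were noun, no tagging could satisfy rule 3; so word 6 is determiner.
If word 8 were noun, no tagging could satisfy rule 3; so word 8 is adverb.
The only consistent sequence is: conjunction adjective adjective adverb adjective determiner noun adverb conjunction adjective.
Check: rule 1 ✓; rule 2 ✓; rule 3 ✓.

conjunction adjective adjective adverb adjective determiner noun adverb conjunction adjective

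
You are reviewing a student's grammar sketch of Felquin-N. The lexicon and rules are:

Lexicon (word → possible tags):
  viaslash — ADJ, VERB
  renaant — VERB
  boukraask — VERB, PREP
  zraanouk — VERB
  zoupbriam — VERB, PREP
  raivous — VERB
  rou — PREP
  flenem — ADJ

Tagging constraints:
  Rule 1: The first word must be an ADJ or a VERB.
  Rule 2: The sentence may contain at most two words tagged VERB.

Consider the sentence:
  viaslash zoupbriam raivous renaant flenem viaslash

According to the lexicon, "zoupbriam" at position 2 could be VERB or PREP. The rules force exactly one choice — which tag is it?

PREP

Candidates per position — 1:viaslash {ADJ,VERB}; 2:zoupbriam {VERB,PREP}; 3:raivous {VERB}; 4:renaant {VERB}; 5:flenem {ADJ}; 6:viaslash {ADJ,VERB}.
At position 1, choosing VERB makes rule 2 impossible to satisfy; hence ADJ.
At position 2, choosing VERB makes rule 2 impossible to satisfy; hence PREP.
At position 6, choosing VERB makes rule 2 impossible to satisfy; hence ADJ.
That leaves exactly one tagging: ADJ PREP VERB VERB ADJ ADJ.
Checking: rule 1 holds; rule 2 holds.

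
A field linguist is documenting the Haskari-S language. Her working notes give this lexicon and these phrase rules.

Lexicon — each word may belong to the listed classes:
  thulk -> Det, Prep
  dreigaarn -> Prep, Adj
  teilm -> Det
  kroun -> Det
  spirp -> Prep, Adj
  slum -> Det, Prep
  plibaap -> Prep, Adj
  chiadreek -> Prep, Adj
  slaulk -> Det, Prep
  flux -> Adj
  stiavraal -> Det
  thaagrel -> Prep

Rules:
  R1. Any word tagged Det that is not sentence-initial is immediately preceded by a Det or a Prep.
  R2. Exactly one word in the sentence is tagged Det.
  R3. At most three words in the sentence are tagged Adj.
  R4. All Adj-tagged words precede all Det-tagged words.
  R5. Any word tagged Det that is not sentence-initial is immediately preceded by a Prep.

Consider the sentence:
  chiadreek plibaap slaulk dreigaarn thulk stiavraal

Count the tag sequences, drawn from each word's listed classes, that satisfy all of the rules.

Candidates per position — 1:chiadreek {Prep,Adj}; 2:plibaap {Prep,Adj}; 3:slaulk {Det,Prep}; 4:dreigaarn {Prep,Adj}; 5:thulk {Det,Prep}; 6:stiavraal {Det}.
There are 32 candidate sequences in total.
Checking each against the rules leaves 8 sequences.
Count = 8.

8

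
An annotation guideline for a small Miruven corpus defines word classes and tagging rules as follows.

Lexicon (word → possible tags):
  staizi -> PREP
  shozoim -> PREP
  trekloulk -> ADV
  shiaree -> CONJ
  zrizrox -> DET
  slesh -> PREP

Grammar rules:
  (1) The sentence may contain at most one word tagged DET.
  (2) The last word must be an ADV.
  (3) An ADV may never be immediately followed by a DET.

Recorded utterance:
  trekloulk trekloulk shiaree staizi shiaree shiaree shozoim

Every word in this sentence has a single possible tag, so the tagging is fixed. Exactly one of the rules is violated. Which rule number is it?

2

Fixed tagging: ADV ADV CONJ PREP CONJ CONJ PREP.
Checking each rule: R1 pass, R2 fail, R3 pass.
Only rule 2 fails.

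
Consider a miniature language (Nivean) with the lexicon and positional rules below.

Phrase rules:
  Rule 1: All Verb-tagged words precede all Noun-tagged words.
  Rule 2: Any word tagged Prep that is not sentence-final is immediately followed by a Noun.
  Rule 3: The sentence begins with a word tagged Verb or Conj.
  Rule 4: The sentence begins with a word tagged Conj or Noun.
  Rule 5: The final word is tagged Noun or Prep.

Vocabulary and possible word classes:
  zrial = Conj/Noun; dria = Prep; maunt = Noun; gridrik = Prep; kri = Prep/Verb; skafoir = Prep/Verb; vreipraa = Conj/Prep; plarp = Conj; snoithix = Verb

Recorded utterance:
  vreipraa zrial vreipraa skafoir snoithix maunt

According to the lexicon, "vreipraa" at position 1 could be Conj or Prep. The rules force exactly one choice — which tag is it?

Candidates per position — 1:vreipraa {Conj,Prep}; 2:zrial {Conj,Noun}; 3:vreipraa {Conj,Prep}; 4:skafoir {Prep,Verb}; 5:snoithix {Verb}; 6:maunt {Noun}.
Position 1: Prep is ruled out by rule 3; that leaves Conj.
Position 2: Noun is ruled out by rule 1; that leaves Conj.
Position 3: Prep is ruled out by rule 2; that leaves Conj.
Position 4: Prep is ruled out by rule 2; that leaves Verb.
The only consistent sequence is: Conj Conj Conj Verb Verb Noun.
Checking: rule 1 ✓; rule 2 ✓; rule 3 ✓; rule 4 ✓; rule 5 ✓.

Conj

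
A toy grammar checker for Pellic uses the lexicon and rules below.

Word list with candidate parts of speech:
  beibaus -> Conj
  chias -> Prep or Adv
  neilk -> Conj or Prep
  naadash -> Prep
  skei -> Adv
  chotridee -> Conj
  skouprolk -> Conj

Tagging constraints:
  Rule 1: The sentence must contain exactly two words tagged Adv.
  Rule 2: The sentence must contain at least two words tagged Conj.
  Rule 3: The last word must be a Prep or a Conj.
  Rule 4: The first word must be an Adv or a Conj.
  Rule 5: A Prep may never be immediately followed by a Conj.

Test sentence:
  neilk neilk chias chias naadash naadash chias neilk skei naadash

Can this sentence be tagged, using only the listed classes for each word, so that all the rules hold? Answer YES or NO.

YES

Candidates per position — 1:neilk {Conj,Prep}; 2:neilk {Conj,Prep}; 3:chias {Prep,Adv}; 4:chias {Prep,Adv}; 5:naadash {Prep}; 6:naadash {Prep}; 7:chias {Prep,Adv}; 8:neilk {Conj,Prep}; 9:skei {Adv}; 10:naadash {Prep}.
One satisfying assignment: Conj Conj Adv Prep Prep Prep Prep Prep Adv Prep.
Verifying each rule — rule 1 satisfied; rule 2 satisfied; rule 3 satisfied; rule 4 satisfied; rule 5 satisfied.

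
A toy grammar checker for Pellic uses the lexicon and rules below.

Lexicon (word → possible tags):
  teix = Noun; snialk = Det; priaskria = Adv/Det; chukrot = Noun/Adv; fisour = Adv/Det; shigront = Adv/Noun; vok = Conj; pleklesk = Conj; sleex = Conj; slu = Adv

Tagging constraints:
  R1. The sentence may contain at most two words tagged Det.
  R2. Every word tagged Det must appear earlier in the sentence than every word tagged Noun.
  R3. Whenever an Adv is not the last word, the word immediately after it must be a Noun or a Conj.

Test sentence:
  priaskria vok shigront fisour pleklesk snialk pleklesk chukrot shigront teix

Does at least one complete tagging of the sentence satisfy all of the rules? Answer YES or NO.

Candidates per position — 1:priaskria {Adv,Det}; 2:vok {Conj}; 3:shigront {Adv,Noun}; 4:fisour {Adv,Det}; 5:pleklesk {Conj}; 6:snialk {Det}; 7:pleklesk {Conj}; 8:chukrot {Noun,Adv}; 9:shigront {Adv,Noun}; 10:teix {Noun}.
Every candidate sequence violates at least one rule; no consistent tagging exists.

NO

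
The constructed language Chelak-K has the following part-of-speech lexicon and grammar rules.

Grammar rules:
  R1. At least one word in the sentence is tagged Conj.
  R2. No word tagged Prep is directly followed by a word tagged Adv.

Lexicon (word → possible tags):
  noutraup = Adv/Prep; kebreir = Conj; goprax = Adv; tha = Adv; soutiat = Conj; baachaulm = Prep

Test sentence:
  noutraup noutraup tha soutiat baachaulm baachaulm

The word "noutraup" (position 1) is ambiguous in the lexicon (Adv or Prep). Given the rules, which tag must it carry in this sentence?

Candidates per position — 1:noutraup {Adv,Prep}; 2:noutraup {Adv,Prep}; 3:tha {Adv}; 4:soutiat {Conj}; 5:baachaulm {Prep}; 6:baachaulm {Prep}.
Position 1: tagging it Prep would leave rule 2 unsatisfiable, so it must be Adv.
Position 2: tagging it Prep would leave rule 2 unsatisfiable, so it must be Adv.
The only consistent sequence is: Adv Adv Adv Conj Prep Prep.
Check: rule 1 ✓; rule 2 ✓.

Adv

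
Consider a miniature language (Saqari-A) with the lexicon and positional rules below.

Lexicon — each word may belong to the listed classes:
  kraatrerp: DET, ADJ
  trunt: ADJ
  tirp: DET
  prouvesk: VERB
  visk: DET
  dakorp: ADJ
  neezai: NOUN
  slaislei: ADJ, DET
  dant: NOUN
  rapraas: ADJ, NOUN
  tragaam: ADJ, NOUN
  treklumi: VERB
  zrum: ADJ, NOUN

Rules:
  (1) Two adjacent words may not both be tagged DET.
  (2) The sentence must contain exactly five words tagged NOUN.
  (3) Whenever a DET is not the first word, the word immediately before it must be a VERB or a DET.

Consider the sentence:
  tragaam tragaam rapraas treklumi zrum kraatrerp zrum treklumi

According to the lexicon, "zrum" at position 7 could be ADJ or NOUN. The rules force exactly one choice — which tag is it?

Candidates per position — 1:tragaam {ADJ,NOUN}; 2:tragaam {ADJ,NOUN}; 3:rapraas {ADJ,NOUN}; 4:treklumi {VERB}; 5:zrum {ADJ,NOUN}; 6:kraatrerp {DET,ADJ}; 7:zrum {ADJ,NOUN}; 8:treklumi {VERB}.
If word 1 were ADJ, no tagging could satisfy rule 2; so word 1 is NOUN.
If word 2 were ADJ, no tagging could satisfy rule 2; so word 2 is NOUN.
If word 3 were ADJ, no tagging could satisfy rule 2; so word 3 is NOUN.
If word 5 were ADJ, no tagging could satisfy rule 2; so word 5 is NOUN.
If word 6 were DET, no tagging could satisfy rule 3; so word 6 is ADJ.
If word 7 were ADJ, no tagging could satisfy rule 2; so word 7 is NOUN.
The unique satisfying tagging is: NOUN NOUN NOUN VERB NOUN ADJ NOUN VERB.
Verifying each rule — rule 1 satisfied; rule 2 satisfied; rule 3 satisfied.

NOUN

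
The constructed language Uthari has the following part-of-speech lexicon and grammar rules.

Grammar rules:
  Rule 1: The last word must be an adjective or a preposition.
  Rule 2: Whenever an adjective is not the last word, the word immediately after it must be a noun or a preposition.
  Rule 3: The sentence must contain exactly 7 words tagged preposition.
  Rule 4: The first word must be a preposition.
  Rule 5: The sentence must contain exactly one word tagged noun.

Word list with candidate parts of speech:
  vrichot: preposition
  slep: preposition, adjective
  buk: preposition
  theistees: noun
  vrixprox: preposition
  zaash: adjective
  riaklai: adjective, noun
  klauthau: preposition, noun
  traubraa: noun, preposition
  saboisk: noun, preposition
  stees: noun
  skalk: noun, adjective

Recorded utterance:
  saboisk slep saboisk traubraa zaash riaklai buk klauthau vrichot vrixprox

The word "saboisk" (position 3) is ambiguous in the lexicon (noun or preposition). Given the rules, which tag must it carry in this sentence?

preposition

Candidates per position — 1:saboisk {noun,preposition}; 2:slep {preposition,adjective}; 3:saboisk {noun,preposition}; 4:traubraa {noun,preposition}; 5:zaash {adjective}; 6:riaklai {adjective,noun}; 7:buk {preposition}; 8:klauthau {preposition,noun}; 9:vrichot {preposition}; 10:vrixprox {preposition}.
If word 1 were noun, no tagging could satisfy rule 4; so word 1 is preposition.
If word 6 were adjective, no tagging could satisfy rule 2; so word 6 is noun.
If word 8 were noun, no tagging could satisfy rule 5; so word 8 is preposition.
If word 3 were noun, no tagging could satisfy rule 5; so word 3 is preposition.
If word 4 were noun, no tagging could satisfy rule 5; so word 4 is preposition.
If word 2 were preposition, no tagging could satisfy rule 3; so word 2 is adjective.
The only consistent sequence is: preposition adjective preposition preposition adjective noun preposition preposition preposition preposition.
Check: rule 1 holds; rule 2 holds; rule 3 holds; rule 4 holds; rule 5 holds.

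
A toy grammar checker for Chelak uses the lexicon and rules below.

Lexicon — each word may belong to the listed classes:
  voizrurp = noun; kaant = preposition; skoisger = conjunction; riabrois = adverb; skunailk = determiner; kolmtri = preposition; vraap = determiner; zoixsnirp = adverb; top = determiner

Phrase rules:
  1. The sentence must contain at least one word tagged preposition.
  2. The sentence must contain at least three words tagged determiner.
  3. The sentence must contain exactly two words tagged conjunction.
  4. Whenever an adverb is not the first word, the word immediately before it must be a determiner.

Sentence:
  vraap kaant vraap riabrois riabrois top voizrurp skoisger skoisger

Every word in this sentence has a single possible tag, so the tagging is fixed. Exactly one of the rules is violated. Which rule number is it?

4

Fixed tagging: determiner preposition determiner adverb adverb determiner noun conjunction conjunction.
Rule check: R1 pass, R2 pass, R3 pass, R4 fail.
Only rule 4 fails.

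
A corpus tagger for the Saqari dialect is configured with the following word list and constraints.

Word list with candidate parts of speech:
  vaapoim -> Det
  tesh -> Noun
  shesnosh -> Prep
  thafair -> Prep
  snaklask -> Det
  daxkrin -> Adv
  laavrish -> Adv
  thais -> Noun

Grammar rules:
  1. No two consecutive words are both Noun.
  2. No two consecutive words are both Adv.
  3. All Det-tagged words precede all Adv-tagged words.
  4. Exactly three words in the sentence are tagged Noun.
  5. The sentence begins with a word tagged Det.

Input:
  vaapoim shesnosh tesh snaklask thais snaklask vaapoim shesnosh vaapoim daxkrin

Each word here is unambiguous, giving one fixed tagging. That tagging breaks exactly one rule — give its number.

4

Fixed tagging: Det Prep Noun Det Noun Det Det Prep Det Adv.
Rule check: R1 ok, R2 ok, R3 ok, R4 fails, R5 ok.
Only rule 4 fails.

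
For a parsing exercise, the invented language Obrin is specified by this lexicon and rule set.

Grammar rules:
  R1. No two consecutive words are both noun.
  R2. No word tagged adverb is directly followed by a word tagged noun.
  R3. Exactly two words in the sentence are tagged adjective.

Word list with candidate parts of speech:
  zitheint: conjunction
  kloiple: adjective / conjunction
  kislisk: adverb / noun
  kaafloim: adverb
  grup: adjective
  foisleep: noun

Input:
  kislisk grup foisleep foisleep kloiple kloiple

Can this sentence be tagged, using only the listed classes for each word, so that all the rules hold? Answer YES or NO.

Candidates per position — 1:kislisk {adverb,noun}; 2:grup {adjective}; 3:foisleep {noun}; 4:foisleep {noun}; 5:kloiple {adjective,conjunction}; 6:kloiple {adjective,conjunction}.
Rule 1 cannot be satisfied by any choice of tags from the lexicon.
So there is no consistent tagging.

NO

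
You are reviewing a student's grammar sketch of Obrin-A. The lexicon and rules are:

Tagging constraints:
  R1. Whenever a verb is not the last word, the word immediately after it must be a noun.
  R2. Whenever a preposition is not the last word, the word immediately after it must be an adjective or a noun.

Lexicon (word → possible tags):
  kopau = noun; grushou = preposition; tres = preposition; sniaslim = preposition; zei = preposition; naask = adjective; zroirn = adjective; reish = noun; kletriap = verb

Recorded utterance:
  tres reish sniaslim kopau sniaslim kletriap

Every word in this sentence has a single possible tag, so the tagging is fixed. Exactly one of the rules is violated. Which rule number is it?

Fixed tagging: preposition noun preposition noun preposition verb.
Checking each rule: R1 pass, R2 fail.
Only rule 2 fails.

2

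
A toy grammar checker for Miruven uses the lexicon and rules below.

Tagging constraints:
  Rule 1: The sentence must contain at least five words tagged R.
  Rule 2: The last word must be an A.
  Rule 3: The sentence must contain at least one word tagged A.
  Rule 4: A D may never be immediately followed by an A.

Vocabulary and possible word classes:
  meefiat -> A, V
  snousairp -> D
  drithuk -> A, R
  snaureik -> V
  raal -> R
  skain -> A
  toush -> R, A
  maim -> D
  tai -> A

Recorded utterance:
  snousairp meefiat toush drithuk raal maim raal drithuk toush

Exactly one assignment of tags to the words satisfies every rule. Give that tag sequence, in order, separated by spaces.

D V R R R D R R A

Candidates per position — 1:snousairp {D}; 2:meefiat {A,V}; 3:toush {R,A}; 4:drithuk {A,R}; 5:raal {R}; 6:maim {D}; 7:raal {R}; 8:drithuk {A,R}; 9:toush {R,A}.
Word 2 cannot be A — rule 4 would then fail for every completion. It is V.
Word 9 cannot be R — rule 2 would then fail for every completion. It is A.
Word 3 cannot be A — rule 1 would then fail for every completion. It is R.
Word 4 cannot be A — rule 1 would then fail for every completion. It is R.
Word 8 cannot be A — rule 1 would then fail for every completion. It is R.
So the tagging must be: D V R R R D R R A.
Checking: rule 1 ok; rule 2 ok; rule 3 ok; rule 4 ok.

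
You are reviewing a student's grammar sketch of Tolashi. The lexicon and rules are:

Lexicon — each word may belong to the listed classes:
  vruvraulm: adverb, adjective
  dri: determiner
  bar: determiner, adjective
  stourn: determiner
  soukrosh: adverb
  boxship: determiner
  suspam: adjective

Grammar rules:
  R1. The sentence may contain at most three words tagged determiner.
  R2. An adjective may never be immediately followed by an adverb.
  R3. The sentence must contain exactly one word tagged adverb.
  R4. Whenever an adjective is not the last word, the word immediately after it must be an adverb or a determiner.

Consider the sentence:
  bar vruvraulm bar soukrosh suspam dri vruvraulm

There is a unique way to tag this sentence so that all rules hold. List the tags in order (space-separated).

Candidates per position — 1:bar {determiner,adjective}; 2:vruvraulm {adverb,adjective}; 3:bar {determiner,adjective}; 4:soukrosh {adverb}; 5:suspam {adjective}; 6:dri {determiner}; 7:vruvraulm {adverb,adjective}.
Position 2: adverb is ruled out by rule 3; that leaves adjective.
Position 3: adjective is ruled out by rule 2; that leaves determiner.
Position 7: adverb is ruled out by rule 3; that leaves adjective.
Position 1: adjective is ruled out by rule 4; that leaves determiner.
That leaves exactly one tagging: determiner adjective determiner adverb adjective determiner adjective.
Verifying each rule — rule 1 satisfied; rule 2 satisfied; rule 3 satisfied; rule 4 satisfied.

determiner adjective determiner adverb adjective determiner adjective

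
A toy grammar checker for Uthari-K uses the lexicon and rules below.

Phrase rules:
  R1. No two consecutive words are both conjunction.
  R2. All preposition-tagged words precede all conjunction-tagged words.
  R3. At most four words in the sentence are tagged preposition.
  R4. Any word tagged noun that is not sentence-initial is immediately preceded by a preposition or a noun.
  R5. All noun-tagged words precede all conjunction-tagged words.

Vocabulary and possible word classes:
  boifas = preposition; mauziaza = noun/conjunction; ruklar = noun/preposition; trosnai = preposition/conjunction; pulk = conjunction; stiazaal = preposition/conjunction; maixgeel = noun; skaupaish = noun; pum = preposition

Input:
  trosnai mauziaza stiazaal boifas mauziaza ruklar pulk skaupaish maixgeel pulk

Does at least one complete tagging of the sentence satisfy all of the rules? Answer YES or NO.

Candidates per position — 1:trosnai {preposition,conjunction}; 2:mauziaza {noun,conjunction}; 3:stiazaal {preposition,conjunction}; 4:boifas {preposition}; 5:mauziaza {noun,conjunction}; 6:ruklar {noun,preposition}; 7:pulk {conjunction}; 8:skaupaish {noun}; 9:maixgeel {noun}; 10:pulk {conjunction}.
Rule 4 cannot be satisfied by any choice of tags from the lexicon.
So there is no consistent tagging.

NO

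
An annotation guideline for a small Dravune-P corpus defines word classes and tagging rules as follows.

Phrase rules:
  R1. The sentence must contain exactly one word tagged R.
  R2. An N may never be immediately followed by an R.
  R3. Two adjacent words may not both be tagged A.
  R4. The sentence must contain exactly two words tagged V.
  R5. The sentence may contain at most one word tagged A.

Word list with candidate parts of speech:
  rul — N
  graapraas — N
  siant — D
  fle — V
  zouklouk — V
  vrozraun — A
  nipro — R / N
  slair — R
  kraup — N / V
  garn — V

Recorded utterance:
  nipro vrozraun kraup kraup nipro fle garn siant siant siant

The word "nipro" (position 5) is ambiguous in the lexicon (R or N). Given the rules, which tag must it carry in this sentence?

N

Candidates per position — 1:nipro {R,N}; 2:vrozraun {A}; 3:kraup {N,V}; 4:kraup {N,V}; 5:nipro {R,N}; 6:fle {V}; 7:garn {V}; 8:siant {D}; 9:siant {D}; 10:siant {D}.
If word 3 were V, no tagging could satisfy rule 4; so word 3 is N.
If word 4 were V, no tagging could satisfy rule 4; so word 4 is N.
If word 5 were R, no tagging could satisfy rule 2; so word 5 is N.
If word 1 were N, no tagging could satisfy rule 1; so word 1 is R.
That leaves exactly one tagging: R A N N N V V D D D.
Rule-by-rule: rule 1 holds; rule 2 holds; rule 3 holds; rule 4 holds; rule 5 holds.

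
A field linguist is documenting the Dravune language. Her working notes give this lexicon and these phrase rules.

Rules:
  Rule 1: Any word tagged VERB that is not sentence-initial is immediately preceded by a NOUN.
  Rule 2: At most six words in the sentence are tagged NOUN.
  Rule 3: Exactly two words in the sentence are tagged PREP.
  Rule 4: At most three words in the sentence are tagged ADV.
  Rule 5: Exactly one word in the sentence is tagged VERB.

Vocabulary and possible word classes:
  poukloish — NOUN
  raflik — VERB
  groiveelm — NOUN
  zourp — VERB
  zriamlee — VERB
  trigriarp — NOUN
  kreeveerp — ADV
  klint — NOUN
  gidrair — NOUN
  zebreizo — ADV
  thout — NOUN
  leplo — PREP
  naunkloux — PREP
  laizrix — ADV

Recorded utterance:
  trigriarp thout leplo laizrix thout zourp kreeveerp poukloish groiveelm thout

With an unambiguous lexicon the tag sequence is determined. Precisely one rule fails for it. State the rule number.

3

Fixed tagging: NOUN NOUN PREP ADV NOUN VERB ADV NOUN NOUN NOUN.
Checking each rule: R1 pass, R2 pass, R3 fail, R4 pass, R5 pass.
Only rule 3 fails.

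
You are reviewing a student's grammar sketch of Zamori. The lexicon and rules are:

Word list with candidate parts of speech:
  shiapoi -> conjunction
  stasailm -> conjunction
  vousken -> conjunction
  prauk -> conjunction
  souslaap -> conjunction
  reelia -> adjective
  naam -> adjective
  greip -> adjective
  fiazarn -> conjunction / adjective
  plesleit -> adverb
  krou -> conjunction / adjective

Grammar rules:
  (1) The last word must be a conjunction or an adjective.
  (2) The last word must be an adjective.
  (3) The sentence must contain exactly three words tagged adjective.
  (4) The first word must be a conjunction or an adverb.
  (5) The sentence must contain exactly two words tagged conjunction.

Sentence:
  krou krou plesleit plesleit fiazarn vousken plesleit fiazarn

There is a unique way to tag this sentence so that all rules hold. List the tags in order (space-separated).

Candidates per position — 1:krou {conjunction,adjective}; 2:krou {conjunction,adjective}; 3:plesleit {adverb}; 4:plesleit {adverb}; 5:fiazarn {conjunction,adjective}; 6:vousken {conjunction}; 7:plesleit {adverb}; 8:fiazarn {conjunction,adjective}.
At position 1, choosing adjective makes rule 4 impossible to satisfy; hence conjunction.
At position 2, choosing conjunction makes rule 3 impossible to satisfy; hence adjective.
At position 5, choosing conjunction makes rule 3 impossible to satisfy; hence adjective.
At position 8, choosing conjunction makes rule 2 impossible to satisfy; hence adjective.
The only consistent sequence is: conjunction adjective adverb adverb adjective conjunction adverb adjective.
Check: rule 1 ✓; rule 2 ✓; rule 3 ✓; rule 4 ✓; rule 5 ✓.

conjunction adjective adverb adverb adjective conjunction adverb adjective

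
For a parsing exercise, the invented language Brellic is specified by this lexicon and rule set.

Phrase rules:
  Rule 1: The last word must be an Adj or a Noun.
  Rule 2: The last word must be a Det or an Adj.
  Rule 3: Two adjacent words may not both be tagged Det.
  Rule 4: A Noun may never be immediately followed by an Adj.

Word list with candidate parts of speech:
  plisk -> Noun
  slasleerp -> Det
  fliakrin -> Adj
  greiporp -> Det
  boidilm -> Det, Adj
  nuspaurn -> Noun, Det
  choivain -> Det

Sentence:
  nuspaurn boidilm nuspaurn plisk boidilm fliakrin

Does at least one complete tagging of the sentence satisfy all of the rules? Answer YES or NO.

Candidates per position — 1:nuspaurn {Noun,Det}; 2:boidilm {Det,Adj}; 3:nuspaurn {Noun,Det}; 4:plisk {Noun}; 5:boidilm {Det,Adj}; 6:fliakrin {Adj}.
One satisfying assignment: Noun Det Noun Noun Det Adj.
Check: rule 1 ok; rule 2 ok; rule 3 ok; rule 4 ok.

YES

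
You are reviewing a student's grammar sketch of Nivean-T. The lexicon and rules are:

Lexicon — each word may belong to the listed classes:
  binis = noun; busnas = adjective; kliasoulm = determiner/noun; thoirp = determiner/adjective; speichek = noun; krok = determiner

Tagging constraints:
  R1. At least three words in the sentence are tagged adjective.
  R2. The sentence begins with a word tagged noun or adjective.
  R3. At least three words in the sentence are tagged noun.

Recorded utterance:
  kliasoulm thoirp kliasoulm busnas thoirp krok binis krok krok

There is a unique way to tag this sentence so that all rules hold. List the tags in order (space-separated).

Candidates per position — 1:kliasoulm {determiner,noun}; 2:thoirp {determiner,adjective}; 3:kliasoulm {determiner,noun}; 4:busnas {adjective}; 5:thoirp {determiner,adjective}; 6:krok {determiner}; 7:binis {noun}; 8:krok {determiner}; 9:krok {determiner}.
Word 1 cannot be determiner — rule 2 would then fail for every completion. It is noun.
Word 2 cannot be determiner — rule 1 would then fail for every completion. It is adjective.
Word 3 cannot be determiner — rule 3 would then fail for every completion. It is noun.
Word 5 cannot be determiner — rule 1 would then fail for every completion. It is adjective.
So the tagging must be: noun adjective noun adjective adjective determiner noun determiner determiner.
Checking: rule 1 holds; rule 2 holds; rule 3 holds.

noun adjective noun adjective adjective determiner noun determiner determiner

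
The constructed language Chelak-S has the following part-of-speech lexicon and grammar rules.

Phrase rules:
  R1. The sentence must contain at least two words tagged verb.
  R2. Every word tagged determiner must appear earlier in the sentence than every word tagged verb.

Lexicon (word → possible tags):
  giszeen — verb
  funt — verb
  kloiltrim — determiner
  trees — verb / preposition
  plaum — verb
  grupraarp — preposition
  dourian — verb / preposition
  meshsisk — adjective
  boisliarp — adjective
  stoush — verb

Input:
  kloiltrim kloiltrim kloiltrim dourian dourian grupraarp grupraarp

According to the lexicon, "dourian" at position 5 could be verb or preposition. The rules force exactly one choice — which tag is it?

Candidates per position — 1:kloiltrim {determiner}; 2:kloiltrim {determiner}; 3:kloiltrim {determiner}; 4:dourian {verb,preposition}; 5:dourian {verb,preposition}; 6:grupraarp {preposition}; 7:grupraarp {preposition}.
Position 4: tagging it preposition would leave rule 1 unsatisfiable, so it must be verb.
Position 5: tagging it preposition would leave rule 1 unsatisfiable, so it must be verb.
So the tagging must be: determiner determiner determiner verb verb preposition preposition.
Checking: rule 1 ✓; rule 2 ✓.

verb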